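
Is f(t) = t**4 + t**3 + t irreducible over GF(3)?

Check for roots in GF(3): f(0) = 0 → root; f(1) = 0 → root; f(2) = 2.
f(0) = 0, so (t) divides f(t); f is reducible.

No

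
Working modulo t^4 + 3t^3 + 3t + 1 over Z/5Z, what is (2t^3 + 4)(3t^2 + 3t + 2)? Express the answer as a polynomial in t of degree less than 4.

Multiply in Z/5Z[t]: (2t^3 + 4)·(3t^2 + 3t + 2) = t^5 + t^4 + 4t^3 + 2t^2 + 2t + 3.
Reduce using t^4 ≡ 2t^3 + 2t + 4 (mod t^4 + 3t^3 + 3t + 1).
Reduced: 4t^2 + 2t.

4t^2 + 2t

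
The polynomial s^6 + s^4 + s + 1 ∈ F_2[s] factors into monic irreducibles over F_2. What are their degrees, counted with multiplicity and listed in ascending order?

1, 2, 3

Write g(s) = s^6 + s^4 + s + 1.
Roots in F_2: g(0) = 1; g(1) = 0 → root.
Linear factors from roots: (s + 1).
Complete factorization: g(s) = (s + 1)·(s^2 + s + 1)·(s^3 + s + 1).
Factor degrees with multiplicity: 1 + 2 + 3 = 6.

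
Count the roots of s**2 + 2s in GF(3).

2

Write g(s) = s**2 + 2s.
Evaluate at each of the 3 elements of GF(3):
g(0) = 0 → root; g(1) = 0 → root; g(2) = 2.
Roots: {0, 1}.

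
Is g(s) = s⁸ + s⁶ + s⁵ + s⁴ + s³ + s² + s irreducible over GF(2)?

No

Check for roots in GF(2): g(0) = 0 → root; g(1) = 1.
g(0) = 0, so (s) divides g(s); g is reducible.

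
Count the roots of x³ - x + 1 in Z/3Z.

0

Write g(x) = x³ - x + 1.
Evaluate at each of the 3 elements of Z/3Z:
g(0) = 1; g(1) = 1; g(2) = 1.
No element is a root.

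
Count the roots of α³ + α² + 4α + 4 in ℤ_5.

2

Write P(α) = α³ + α² + 4α + 4.
Evaluate at each of the 5 elements of ℤ_5:
P(0) = 4; P(1) = 0 → root; P(2) = 4; P(3) = 2; P(4) = 0 → root.
Roots: {1, 4}.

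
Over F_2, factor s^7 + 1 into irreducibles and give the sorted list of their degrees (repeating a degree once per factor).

1, 3, 3

Write f(s) = s^7 + 1.
Roots in F_2: f(0) = 1; f(1) = 0 → root.
Linear factors from roots: (s + 1).
Complete factorization: f(s) = (s + 1)·(s^3 + s + 1)·(s^3 + s^2 + 1).
Factor degrees with multiplicity: 1 + 3 + 3 = 7.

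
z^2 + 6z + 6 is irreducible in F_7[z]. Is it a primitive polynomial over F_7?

No

Write f(z) = z^2 + 6z + 6.
|GF(7^2)^×| = 7^2 − 1 = 48. Prime factorization: 48 = 2^4·3.
f is primitive ⇔ z has order 48 in GF(7)[z]/(f), i.e. z^(48/q) ≠ 1 for each prime q | 48.
z^(24) mod f = 6.
z^(16) mod f = 1
Since z^(16) = 1, the order of z divides 16 < 48; not primitive.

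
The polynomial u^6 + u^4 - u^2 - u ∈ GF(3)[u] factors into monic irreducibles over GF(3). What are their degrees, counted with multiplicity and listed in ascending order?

1, 1, 2, 2

Write g(u) = u^6 + u^4 - u^2 - u.
Roots in GF(3): g(0) = 0 → root; g(1) = 0 → root; g(2) = 2.
Linear factors from roots: (u), (u - 1).
Complete factorization: g(u) = (u)·(u - 1)·(u^2 - u - 1)^2.
Factor degrees with multiplicity: 1 + 1 + 2 + 2 = 6.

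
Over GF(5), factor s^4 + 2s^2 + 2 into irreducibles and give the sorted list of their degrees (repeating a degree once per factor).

Write f(s) = s^4 + 2s^2 + 2.
Roots in GF(5): f(0) = 2; f(1) = 0 → root; f(2) = 1; f(3) = 1; f(4) = 0 → root.
Linear factors from roots: (s + 4), (s + 1).
Complete factorization: f(s) = (s + 1)·(s + 4)·(s^2 + 3).
Factor degrees with multiplicity: 1 + 1 + 2 = 4.

1, 1, 2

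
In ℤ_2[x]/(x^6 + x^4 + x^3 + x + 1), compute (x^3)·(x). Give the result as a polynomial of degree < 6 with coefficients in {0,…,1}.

Multiply in ℤ_2[x]: (x^3)·(x) = x^4.
Reduced: x^4.

x^4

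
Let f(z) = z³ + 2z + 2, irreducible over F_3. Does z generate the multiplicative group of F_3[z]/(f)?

|GF(3^3)^×| = 3^3 − 1 = 26. Prime factorization: 26 = 2·13.
f is primitive ⇔ z has order 26 in GF(3)[z]/(f), i.e. z^(26/q) ≠ 1 for each prime q | 26.
z^(13) mod f = 1
z^(2) mod f = z².
Since z^(13) = 1, the order of z divides 13 < 26; not primitive.

No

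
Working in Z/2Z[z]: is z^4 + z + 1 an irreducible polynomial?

Write m(z) = z^4 + z + 1.
Check for roots in Z/2Z: m(0) = 1; m(1) = 1.
No roots, so no linear factors.
Monic irreducibles of degree 2 over GF(2): z^2 + z + 1.
None of them divide m (all give nonzero remainder).
No irreducible factor of degree ≤ 2 exists, so m is irreducible over GF(2).

Yes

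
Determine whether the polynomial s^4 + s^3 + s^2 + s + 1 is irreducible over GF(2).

Write f(s) = s^4 + s^3 + s^2 + s + 1.
Check for roots in GF(2): f(0) = 1; f(1) = 1.
No roots, so no linear factors.
Monic irreducibles of degree 2 over GF(2): s^2 + s + 1.
None of them divide f (all give nonzero remainder).
No irreducible factor of degree ≤ 2 exists, so f is irreducible over GF(2).

Yes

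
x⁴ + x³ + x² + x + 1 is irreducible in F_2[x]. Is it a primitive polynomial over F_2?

Write f(x) = x⁴ + x³ + x² + x + 1.
|GF(2^4)^×| = 2^4 − 1 = 15. Prime factorization: 15 = 3·5.
f is primitive ⇔ x has order 15 in GF(2)[x]/(f), i.e. x^(15/q) ≠ 1 for each prime q | 15.
x^(5) mod f = 1
x^(3) mod f = x³.
Since x^(5) = 1, the order of x divides 5 < 15; not primitive.

No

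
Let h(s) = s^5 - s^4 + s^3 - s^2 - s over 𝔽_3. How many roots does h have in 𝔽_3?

Evaluate at each of the 3 elements of 𝔽_3:
h(0) = 0 → root; h(1) = 2; h(2) = 0 → root.
Roots: {0, 2}.

2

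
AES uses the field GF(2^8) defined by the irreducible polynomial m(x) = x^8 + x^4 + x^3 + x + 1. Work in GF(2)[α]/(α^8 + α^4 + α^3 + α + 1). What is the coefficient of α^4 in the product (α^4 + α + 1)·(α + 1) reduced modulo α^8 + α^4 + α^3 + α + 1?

1

Multiply in GF(2)[α]: (α^4 + α + 1)·(α + 1) = α^5 + α^4 + α^2 + 1.
Reduced: α^5 + α^4 + α^2 + 1.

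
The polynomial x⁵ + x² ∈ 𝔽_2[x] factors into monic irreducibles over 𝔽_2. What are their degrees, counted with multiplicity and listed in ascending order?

Write f(x) = x⁵ + x².
Roots in 𝔽_2: f(0) = 0 → root; f(1) = 0 → root.
Linear factors from roots: (x), (x + 1).
Complete factorization: f(x) = (x + 1)·(x)^2·(x² + x + 1).
Factor degrees with multiplicity: 1 + 1 + 1 + 2 = 5.

1, 1, 1, 2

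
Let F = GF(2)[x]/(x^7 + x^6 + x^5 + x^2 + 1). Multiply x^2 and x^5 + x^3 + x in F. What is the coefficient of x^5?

0

Multiply in GF(2)[x]: (x^2)·(x^5 + x^3 + x) = x^7 + x^5 + x^3.
Reduce using x^7 ≡ x^6 + x^5 + x^2 + 1 (mod x^7 + x^6 + x^5 + x^2 + 1).
Reduced: x^6 + x^3 + x^2 + 1.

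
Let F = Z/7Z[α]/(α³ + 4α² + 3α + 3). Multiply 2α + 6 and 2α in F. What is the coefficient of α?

5

Multiply in Z/7Z[α]: (2α + 6)·(2α) = 4α² + 5α.
Reduced: 4α² + 5α.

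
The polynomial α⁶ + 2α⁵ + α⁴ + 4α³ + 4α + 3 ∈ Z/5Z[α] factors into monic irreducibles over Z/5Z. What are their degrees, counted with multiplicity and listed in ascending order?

1, 1, 2, 2

Write f(α) = α⁶ + 2α⁵ + α⁴ + 4α³ + 4α + 3.
Roots in Z/5Z: f(0) = 3; f(1) = 0 → root; f(2) = 2; f(3) = 4; f(4) = 0 → root.
Linear factors from roots: (α + 4), (α + 1).
Complete factorization: f(α) = (α + 1)·(α + 4)·(α² + 3)·(α² + 2α + 4).
Factor degrees with multiplicity: 1 + 1 + 2 + 2 = 6.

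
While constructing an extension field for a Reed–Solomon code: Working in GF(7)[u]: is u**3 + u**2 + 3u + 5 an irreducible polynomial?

Yes

Write P(u) = u**3 + u**2 + 3u + 5.
Check for roots in GF(7): P(0) = 5; P(1) = 3; P(2) = 2; P(3) = 1; P(4) = 6; P(5) = 2; P(6) = 2.
No roots. A degree-3 polynomial over a field with no linear factor is irreducible.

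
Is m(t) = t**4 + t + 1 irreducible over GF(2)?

Yes

Check for roots in GF(2): m(0) = 1; m(1) = 1.
No roots, so no linear factors.
Monic irreducibles of degree 2 over GF(2): t**2 + t + 1.
None of them divide m (all give nonzero remainder).
No irreducible factor of degree ≤ 2 exists, so m is irreducible over GF(2).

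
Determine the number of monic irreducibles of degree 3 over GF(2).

Gauss's count: N_{2}(3) = (1/3) Σ_{d|3} μ(3/d)·2^d.
Divisors of 3: 1, 3; μ(3/d) for each: -1, 1.
Σ = − 2^1 + 2^3 = 6.
N = 6/3 = 2.

2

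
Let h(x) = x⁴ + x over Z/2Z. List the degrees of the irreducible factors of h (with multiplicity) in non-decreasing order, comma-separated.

1, 1, 2

Roots in Z/2Z: h(0) = 0 → root; h(1) = 0 → root.
Linear factors from roots: (x), (x + 1).
Complete factorization: h(x) = (x)·(x + 1)·(x² + x + 1).
Factor degrees with multiplicity: 1 + 1 + 2 = 4.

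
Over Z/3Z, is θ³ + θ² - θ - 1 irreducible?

No

Write h(θ) = θ³ + θ² - θ - 1.
Check for roots in Z/3Z: h(0) = 2; h(1) = 0 → root; h(2) = 0 → root.
h(1) = 0, so (θ − 1) divides h(θ); h is reducible.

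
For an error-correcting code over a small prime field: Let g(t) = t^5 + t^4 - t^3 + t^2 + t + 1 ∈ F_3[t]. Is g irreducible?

Yes

Check for roots in F_3: g(0) = 1; g(1) = 1; g(2) = 2.
No roots, so no linear factors.
Monic irreducibles of degree 2 over GF(3): t^2 + 1, t^2 + t - 1, t^2 - t - 1.
None of them divide g (all give nonzero remainder).
No irreducible factor of degree ≤ 2 exists, so g is irreducible over GF(3).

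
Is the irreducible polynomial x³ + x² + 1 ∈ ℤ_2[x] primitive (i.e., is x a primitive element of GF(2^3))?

Yes

Write f(x) = x³ + x² + 1.
|GF(2^3)^×| = 2^3 − 1 = 7. Prime factorization: 7 = 7.
f is primitive ⇔ x has order 7 in GF(2)[x]/(f), i.e. x^(7/q) ≠ 1 for each prime q | 7.
x^(1) mod f = x.
None equal 1, so x has full order 7; f is primitive.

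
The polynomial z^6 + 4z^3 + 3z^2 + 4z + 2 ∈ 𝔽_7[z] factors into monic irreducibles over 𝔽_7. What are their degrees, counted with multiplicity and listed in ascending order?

1, 1, 2, 2

Write h(z) = z^6 + 4z^3 + 3z^2 + 4z + 2.
Linear factors from roots: (z + 6).
Complete factorization: h(z) = (z + 6)^2·(z^2 + 4z + 6)·(z^2 + 5z + 5).
Factor degrees with multiplicity: 1 + 1 + 2 + 2 = 6.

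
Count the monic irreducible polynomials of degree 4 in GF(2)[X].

x^(2^4) − x is the product of all monic irreducibles of degree dividing 4; Möbius inversion gives N = (1/4) Σ μ(4/d)·2^d.
Divisors of 4: 1, 2, 4; μ(4/d) for each: 0, -1, 1.
Σ = − 2^2 + 2^4 = 12.
N = 12/4 = 3.

3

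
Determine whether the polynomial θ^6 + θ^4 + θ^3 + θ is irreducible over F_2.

No

Write f(θ) = θ^6 + θ^4 + θ^3 + θ.
Check for roots in F_2: f(0) = 0 → root; f(1) = 0 → root.
f(0) = 0, so (θ) divides f(θ); f is reducible.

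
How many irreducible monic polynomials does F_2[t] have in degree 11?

x^(2^11) − x is the product of all monic irreducibles of degree dividing 11; Möbius inversion gives N = (1/11) Σ μ(11/d)·2^d.
Divisors of 11: 1, 11; μ(11/d) for each: -1, 1.
Σ = − 2^1 + 2^11 = 2046.
N = 2046/11 = 186.

186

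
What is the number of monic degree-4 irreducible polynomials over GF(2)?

3

Gauss's count: N_{2}(4) = (1/4) Σ_{d|4} μ(4/d)·2^d.
Divisors of 4: 1, 2, 4; μ(4/d) for each: 0, -1, 1.
Σ = − 2^2 + 2^4 = 12.
N = 12/4 = 3.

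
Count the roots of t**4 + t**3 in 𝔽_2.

2

Write f(t) = t**4 + t**3.
Evaluate at each of the 2 elements of 𝔽_2:
f(0) = 0 → root; f(1) = 0 → root.
Roots: {0, 1}.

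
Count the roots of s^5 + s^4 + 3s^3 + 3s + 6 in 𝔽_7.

Write f(s) = s^5 + s^4 + 3s^3 + 3s + 6.
Evaluate at each of the 7 elements of 𝔽_7:
f(0) = 6; f(1) = 0 → root; f(2) = 0 → root; f(3) = 0 → root; f(4) = 6; f(5) = 2; f(6) = 0 → root.
Roots: {1, 2, 3, 6}.

4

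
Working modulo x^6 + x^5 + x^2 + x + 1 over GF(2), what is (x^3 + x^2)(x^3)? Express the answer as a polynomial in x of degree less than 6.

Multiply in GF(2)[x]: (x^3 + x^2)·(x^3) = x^6 + x^5.
Reduce using x^6 ≡ x^5 + x^2 + x + 1 (mod x^6 + x^5 + x^2 + x + 1).
Reduced: x^2 + x + 1.

x^2 + x + 1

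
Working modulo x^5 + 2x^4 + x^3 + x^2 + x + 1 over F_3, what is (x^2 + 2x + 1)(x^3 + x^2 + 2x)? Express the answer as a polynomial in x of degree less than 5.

x^4 + x^3 + x^2 + x + 2

Multiply in F_3[x]: (x^2 + 2x + 1)·(x^3 + x^2 + 2x) = x^5 + 2x^3 + 2x^2 + 2x.
Reduce using x^5 ≡ x^4 + 2x^3 + 2x^2 + 2x + 2 (mod x^5 + 2x^4 + x^3 + x^2 + x + 1).
Reduced: x^4 + x^3 + x^2 + x + 2.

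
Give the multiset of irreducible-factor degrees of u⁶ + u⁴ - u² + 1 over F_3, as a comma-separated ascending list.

Write g(u) = u⁶ + u⁴ - u² + 1.
Roots in F_3: g(0) = 1; g(1) = 2; g(2) = 2.
Complete factorization: g(u) = (u⁶ + u⁴ - u² + 1).
Factor degrees with multiplicity: 6 = 6.

6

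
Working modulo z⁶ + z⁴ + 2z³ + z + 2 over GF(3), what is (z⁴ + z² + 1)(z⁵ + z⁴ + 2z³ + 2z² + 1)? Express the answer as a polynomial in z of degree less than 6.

2z^5 + 2z^4 + 2z^3 + 2z^2 + 2z + 1

Multiply in GF(3)[z]: (z⁴ + z² + 1)·(z⁵ + z⁴ + 2z³ + 2z² + 1) = z⁹ + z⁸ + z⁴ + 2z³ + 1.
Reduce using z⁶ ≡ 2z⁴ + z³ + 2z + 1 (mod z⁶ + z⁴ + 2z³ + z + 2).
Reduced: 2z⁵ + 2z⁴ + 2z³ + 2z² + 2z + 1.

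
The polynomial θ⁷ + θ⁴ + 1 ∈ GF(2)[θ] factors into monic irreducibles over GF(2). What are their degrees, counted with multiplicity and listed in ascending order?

Write g(θ) = θ⁷ + θ⁴ + 1.
Roots in GF(2): g(0) = 1; g(1) = 1.
Complete factorization: g(θ) = (θ⁷ + θ⁴ + 1).
Factor degrees with multiplicity: 7 = 7.

7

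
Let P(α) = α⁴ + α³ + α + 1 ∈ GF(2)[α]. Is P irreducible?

Check for roots in GF(2): P(0) = 1; P(1) = 0 → root.
P(1) = 0, so (α − 1) divides P(α); P is reducible.

No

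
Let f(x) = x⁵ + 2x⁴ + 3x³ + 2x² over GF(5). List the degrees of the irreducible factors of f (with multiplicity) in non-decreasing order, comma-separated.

1, 1, 1, 2

Roots in GF(5): f(0) = 0 → root; f(1) = 3; f(2) = 1; f(3) = 4; f(4) = 0 → root.
Linear factors from roots: (x), (x + 1).
Complete factorization: f(x) = (x + 1)·(x)^2·(x² + x + 2).
Factor degrees with multiplicity: 1 + 1 + 1 + 2 = 5.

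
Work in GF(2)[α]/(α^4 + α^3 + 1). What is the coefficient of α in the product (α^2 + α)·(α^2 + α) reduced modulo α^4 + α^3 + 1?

Multiply in GF(2)[α]: (α^2 + α)·(α^2 + α) = α^4 + α^2.
Reduce using α^4 ≡ α^3 + 1 (mod α^4 + α^3 + 1).
Reduced: α^3 + α^2 + 1.

0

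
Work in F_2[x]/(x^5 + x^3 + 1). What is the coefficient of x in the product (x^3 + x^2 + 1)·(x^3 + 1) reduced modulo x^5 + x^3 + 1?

1

Multiply in F_2[x]: (x^3 + x^2 + 1)·(x^3 + 1) = x^6 + x^5 + x^2 + 1.
Reduce using x^5 ≡ x^3 + 1 (mod x^5 + x^3 + 1).
Reduced: x^4 + x^3 + x^2 + x.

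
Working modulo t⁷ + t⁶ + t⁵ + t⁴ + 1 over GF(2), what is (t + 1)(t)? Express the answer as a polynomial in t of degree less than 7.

t^2 + t

Multiply in GF(2)[t]: (t + 1)·(t) = t² + t.
Reduced: t² + t.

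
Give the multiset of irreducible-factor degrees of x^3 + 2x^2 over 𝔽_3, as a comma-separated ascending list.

Write f(x) = x^3 + 2x^2.
Roots in 𝔽_3: f(0) = 0 → root; f(1) = 0 → root; f(2) = 1.
Linear factors from roots: (x), (x + 2).
Complete factorization: f(x) = (x + 2)·(x)^2.
Factor degrees with multiplicity: 1 + 1 + 1 = 3.

1, 1, 1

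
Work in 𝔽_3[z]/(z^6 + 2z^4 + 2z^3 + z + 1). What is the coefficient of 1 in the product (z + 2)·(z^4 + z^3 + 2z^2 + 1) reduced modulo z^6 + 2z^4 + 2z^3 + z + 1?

2

Multiply in 𝔽_3[z]: (z + 2)·(z^4 + z^3 + 2z^2 + 1) = z^5 + z^3 + z^2 + z + 2.
Reduced: z^5 + z^3 + z^2 + z + 2.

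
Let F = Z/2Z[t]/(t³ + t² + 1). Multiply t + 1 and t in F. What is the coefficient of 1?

Multiply in Z/2Z[t]: (t + 1)·(t) = t² + t.
Reduced: t² + t.

0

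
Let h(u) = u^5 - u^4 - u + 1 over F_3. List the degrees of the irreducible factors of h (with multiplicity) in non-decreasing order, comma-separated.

1, 1, 1, 2

Roots in F_3: h(0) = 1; h(1) = 0 → root; h(2) = 0 → root.
Linear factors from roots: (u - 1), (u + 1).
Complete factorization: h(u) = (u + 1)·(u - 1)^2·(u^2 + 1).
Factor degrees with multiplicity: 1 + 1 + 1 + 2 = 5.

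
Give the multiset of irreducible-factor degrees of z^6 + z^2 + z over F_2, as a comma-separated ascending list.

Write f(z) = z^6 + z^2 + z.
Roots in F_2: f(0) = 0 → root; f(1) = 1.
Linear factors from roots: (z).
Complete factorization: f(z) = (z)·(z^2 + z + 1)·(z^3 + z^2 + 1).
Factor degrees with multiplicity: 1 + 2 + 3 = 6.

1, 2, 3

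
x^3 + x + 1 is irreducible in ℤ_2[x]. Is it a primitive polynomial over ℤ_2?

Yes

Write f(x) = x^3 + x + 1.
|GF(2^3)^×| = 2^3 − 1 = 7. Prime factorization: 7 = 7.
f is primitive ⇔ x has order 7 in GF(2)[x]/(f), i.e. x^(7/q) ≠ 1 for each prime q | 7.
x^(1) mod f = x.
None equal 1, so x has full order 7; f is primitive.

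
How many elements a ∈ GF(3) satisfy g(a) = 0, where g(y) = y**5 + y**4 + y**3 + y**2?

2

Evaluate at each of the 3 elements of GF(3):
g(0) = 0 → root; g(1) = 1; g(2) = 0 → root.
Roots: {0, 2}.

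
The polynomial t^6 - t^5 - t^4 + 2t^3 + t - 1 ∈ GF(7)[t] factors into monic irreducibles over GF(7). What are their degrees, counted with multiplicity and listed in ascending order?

1, 2, 3

Write g(t) = t^6 - t^5 - t^4 + 2t^3 + t - 1.
Linear factors from roots: (t + 3).
Complete factorization: g(t) = (t + 3)·(t^2 + 3t + 1)·(t^3 + 3t + 2).
Factor degrees with multiplicity: 1 + 2 + 3 = 6.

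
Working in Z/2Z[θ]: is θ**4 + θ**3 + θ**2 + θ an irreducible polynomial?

Write h(θ) = θ**4 + θ**3 + θ**2 + θ.
Check for roots in Z/2Z: h(0) = 0 → root; h(1) = 0 → root.
h(0) = 0, so (θ) divides h(θ); h is reducible.

No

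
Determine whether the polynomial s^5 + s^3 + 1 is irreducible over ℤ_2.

Write P(s) = s^5 + s^3 + 1.
Check for roots in ℤ_2: P(0) = 1; P(1) = 1.
No roots, so no linear factors.
Monic irreducibles of degree 2 over GF(2): s^2 + s + 1.
None of them divide P (all give nonzero remainder).
No irreducible factor of degree ≤ 2 exists, so P is irreducible over GF(2).

Yes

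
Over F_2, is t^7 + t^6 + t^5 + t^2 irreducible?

Write m(t) = t^7 + t^6 + t^5 + t^2.
Check for roots in F_2: m(0) = 0 → root; m(1) = 0 → root.
m(0) = 0, so (t) divides m(t); m is reducible.

No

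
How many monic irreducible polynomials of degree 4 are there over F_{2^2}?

60

The number of monic irreducibles of degree 4 over GF(4) is (1/4)·Σ_{d∣4} μ(4/d) 4^d.
Divisors of 4: 1, 2, 4; μ(4/d) for each: 0, -1, 1.
Σ = − 4^2 + 4^4 = 240.
N = 240/4 = 60.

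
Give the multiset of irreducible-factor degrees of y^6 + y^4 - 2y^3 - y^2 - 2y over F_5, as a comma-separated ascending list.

Write h(y) = y^6 + y^4 - 2y^3 - y^2 - 2y.
Roots in F_5: h(0) = 0 → root; h(1) = 2; h(2) = 1; h(3) = 1; h(4) = 0 → root.
Linear factors from roots: (y), (y + 1).
Complete factorization: h(y) = (y)·(y + 1)·(y^2 + y + 1)·(y^2 - 2y - 2).
Factor degrees with multiplicity: 1 + 1 + 2 + 2 = 6.

1, 1, 2, 2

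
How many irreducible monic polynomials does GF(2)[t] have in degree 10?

99

x^(2^10) − x is the product of all monic irreducibles of degree dividing 10; Möbius inversion gives N = (1/10) Σ μ(10/d)·2^d.
Divisors of 10: 1, 2, 5, 10; μ(10/d) for each: 1, -1, -1, 1.
Σ = 2^1 − 2^2 − 2^5 + 2^10 = 990.
N = 990/10 = 99.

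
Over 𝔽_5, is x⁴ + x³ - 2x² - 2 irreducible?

Yes

Write P(x) = x⁴ + x³ - 2x² - 2.
Check for roots in 𝔽_5: P(0) = 3; P(1) = 3; P(2) = 4; P(3) = 3; P(4) = 1.
No roots, so no linear factors.
Degree-2 irreducible divisors: test the 10 monic irreducibles of degree 2 over GF(5).
None of them divide P (all give nonzero remainder).
No irreducible factor of degree ≤ 2 exists, so P is irreducible over GF(5).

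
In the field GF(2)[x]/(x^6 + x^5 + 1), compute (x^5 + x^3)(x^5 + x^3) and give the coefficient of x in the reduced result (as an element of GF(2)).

1

Multiply in GF(2)[x]: (x^5 + x^3)·(x^5 + x^3) = x^10 + x^6.
Reduce using x^6 ≡ x^5 + 1 (mod x^6 + x^5 + 1).
Reduced: x^4 + x^3 + x^2 + x.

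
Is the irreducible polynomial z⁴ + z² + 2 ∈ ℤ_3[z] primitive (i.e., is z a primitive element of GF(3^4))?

Write f(z) = z⁴ + z² + 2.
|GF(3^4)^×| = 3^4 − 1 = 80. Prime factorization: 80 = 2^4·5.
f is primitive ⇔ z has order 80 in GF(3)[z]/(f), i.e. z^(80/q) ≠ 1 for each prime q | 80.
z^(40) mod f = 2.
z^(16) mod f = 1
Since z^(16) = 1, the order of z divides 16 < 80; not primitive.

No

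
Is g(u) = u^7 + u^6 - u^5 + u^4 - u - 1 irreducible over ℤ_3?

Check for roots in ℤ_3: g(0) = 2; g(1) = 0 → root; g(2) = 2.
g(1) = 0, so (u − 1) divides g(u); g is reducible.

No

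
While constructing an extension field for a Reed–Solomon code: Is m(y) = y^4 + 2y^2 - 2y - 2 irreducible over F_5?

Check for roots in F_5: m(0) = 3; m(1) = 4; m(2) = 3; m(3) = 1; m(4) = 3.
No roots, so no linear factors.
Degree-2 irreducible divisors: test the 10 monic irreducibles of degree 2 over GF(5).
None of them divide m (all give nonzero remainder).
No irreducible factor of degree ≤ 2 exists, so m is irreducible over GF(5).

Yes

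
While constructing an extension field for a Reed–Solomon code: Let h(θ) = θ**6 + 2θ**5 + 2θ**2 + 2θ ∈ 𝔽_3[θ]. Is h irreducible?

Check for roots in 𝔽_3: h(0) = 0 → root; h(1) = 1; h(2) = 2.
h(0) = 0, so (θ) divides h(θ); h is reducible.

No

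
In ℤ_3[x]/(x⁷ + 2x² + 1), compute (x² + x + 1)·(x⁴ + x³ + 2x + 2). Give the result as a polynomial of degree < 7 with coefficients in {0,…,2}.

x^6 + 2x^5 + 2x^4 + x^2 + x + 2

Multiply in ℤ_3[x]: (x² + x + 1)·(x⁴ + x³ + 2x + 2) = x⁶ + 2x⁵ + 2x⁴ + x² + x + 2.
Reduced: x⁶ + 2x⁵ + 2x⁴ + x² + x + 2.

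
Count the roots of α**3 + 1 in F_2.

Write f(α) = α**3 + 1.
Evaluate at each of the 2 elements of F_2:
f(0) = 1; f(1) = 0 → root.
Roots: {1}.

1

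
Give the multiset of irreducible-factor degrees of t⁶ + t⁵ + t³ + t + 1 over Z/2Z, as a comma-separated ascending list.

2, 2, 2

Write h(t) = t⁶ + t⁵ + t³ + t + 1.
Roots in Z/2Z: h(0) = 1; h(1) = 1.
Complete factorization: h(t) = (t² + t + 1)^3.
Factor degrees with multiplicity: 2 + 2 + 2 = 6.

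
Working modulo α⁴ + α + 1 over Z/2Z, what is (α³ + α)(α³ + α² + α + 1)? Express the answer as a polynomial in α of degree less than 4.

Multiply in Z/2Z[α]: (α³ + α)·(α³ + α² + α + 1) = α⁶ + α⁵ + α² + α.
Reduce using α⁴ ≡ α + 1 (mod α⁴ + α + 1).
Reduced: α³ + α².

α^3 + α^2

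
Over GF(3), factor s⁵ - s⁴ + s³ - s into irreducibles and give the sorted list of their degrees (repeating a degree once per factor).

1, 1, 1, 2

Write f(s) = s⁵ - s⁴ + s³ - s.
Roots in GF(3): f(0) = 0 → root; f(1) = 0 → root; f(2) = 1.
Linear factors from roots: (s), (s - 1).
Complete factorization: f(s) = (s)·(s - 1)^2·(s² + s - 1).
Factor degrees with multiplicity: 1 + 1 + 1 + 2 = 5.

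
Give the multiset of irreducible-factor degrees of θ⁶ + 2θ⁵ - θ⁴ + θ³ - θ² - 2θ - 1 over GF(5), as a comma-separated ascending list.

Write g(θ) = θ⁶ + 2θ⁵ - θ⁴ + θ³ - θ² - 2θ - 1.
Roots in GF(5): g(0) = 4; g(1) = 4; g(2) = 1; g(3) = 0 → root; g(4) = 2.
Linear factors from roots: (θ + 2).
Complete factorization: g(θ) = (θ + 2)·(θ² + 2θ - 2)·(θ³ - 2θ² - 1).
Factor degrees with multiplicity: 1 + 2 + 3 = 6.

1, 2, 3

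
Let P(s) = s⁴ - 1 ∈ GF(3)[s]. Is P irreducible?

Check for roots in GF(3): P(0) = 2; P(1) = 0 → root; P(2) = 0 → root.
P(1) = 0, so (s − 1) divides P(s); P is reducible.

No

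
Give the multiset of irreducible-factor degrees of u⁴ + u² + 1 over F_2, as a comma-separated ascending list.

Write h(u) = u⁴ + u² + 1.
Roots in F_2: h(0) = 1; h(1) = 1.
Complete factorization: h(u) = (u² + u + 1)^2.
Factor degrees with multiplicity: 2 + 2 = 4.

2, 2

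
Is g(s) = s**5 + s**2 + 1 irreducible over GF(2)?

Check for roots in GF(2): g(0) = 1; g(1) = 1.
No roots, so no linear factors.
Monic irreducibles of degree 2 over GF(2): s**2 + s + 1.
None of them divide g (all give nonzero remainder).
No irreducible factor of degree ≤ 2 exists, so g is irreducible over GF(2).

Yes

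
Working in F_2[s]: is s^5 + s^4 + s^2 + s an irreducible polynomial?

No

Write h(s) = s^5 + s^4 + s^2 + s.
Check for roots in F_2: h(0) = 0 → root; h(1) = 0 → root.
h(0) = 0, so (s) divides h(s); h is reducible.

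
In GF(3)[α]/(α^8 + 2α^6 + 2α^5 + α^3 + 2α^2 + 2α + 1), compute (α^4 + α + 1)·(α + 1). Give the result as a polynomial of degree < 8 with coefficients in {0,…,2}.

α^5 + α^4 + α^2 + 2α + 1

Multiply in GF(3)[α]: (α^4 + α + 1)·(α + 1) = α^5 + α^4 + α^2 + 2α + 1.
Reduced: α^5 + α^4 + α^2 + 2α + 1.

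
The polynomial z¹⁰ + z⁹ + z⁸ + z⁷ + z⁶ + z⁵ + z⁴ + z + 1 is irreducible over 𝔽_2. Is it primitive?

Write f(z) = z¹⁰ + z⁹ + z⁸ + z⁷ + z⁶ + z⁵ + z⁴ + z + 1.
|GF(2^10)^×| = 2^10 − 1 = 1023. Prime factorization: 1023 = 3·11·31.
f is primitive ⇔ z has order 1023 in GF(2)[z]/(f), i.e. z^(1023/q) ≠ 1 for each prime q | 1023.
z^(341) mod f = z⁸ + z⁷ + z⁵ + z³ + z² + z + 1.
z^(93) mod f = z⁹ + z⁷ + z⁶ + z⁵ + z⁴ + z³ + z.
z^(33) mod f = z⁹ + z⁸ + z⁷ + z⁴ + z³ + z².
None equal 1, so z has full order 1023; f is primitive.

Yes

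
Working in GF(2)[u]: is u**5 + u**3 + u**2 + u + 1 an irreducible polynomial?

Write g(u) = u**5 + u**3 + u**2 + u + 1.
Check for roots in GF(2): g(0) = 1; g(1) = 1.
No roots, so no linear factors.
Monic irreducibles of degree 2 over GF(2): u**2 + u + 1.
None of them divide g (all give nonzero remainder).
No irreducible factor of degree ≤ 2 exists, so g is irreducible over GF(2).

Yes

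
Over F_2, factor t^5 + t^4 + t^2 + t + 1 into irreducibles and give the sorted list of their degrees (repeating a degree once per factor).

Write g(t) = t^5 + t^4 + t^2 + t + 1.
Roots in F_2: g(0) = 1; g(1) = 1.
Complete factorization: g(t) = (t^5 + t^4 + t^2 + t + 1).
Factor degrees with multiplicity: 5 = 5.

5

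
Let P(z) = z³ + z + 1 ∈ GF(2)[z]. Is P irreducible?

Yes

Check for roots in GF(2): P(0) = 1; P(1) = 1.
No roots. A degree-3 polynomial over a field with no linear factor is irreducible.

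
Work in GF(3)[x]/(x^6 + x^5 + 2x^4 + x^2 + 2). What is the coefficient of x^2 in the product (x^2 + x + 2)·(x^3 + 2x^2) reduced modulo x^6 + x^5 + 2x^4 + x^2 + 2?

1

Multiply in GF(3)[x]: (x^2 + x + 2)·(x^3 + 2x^2) = x^5 + x^3 + x^2.
Reduced: x^5 + x^3 + x^2.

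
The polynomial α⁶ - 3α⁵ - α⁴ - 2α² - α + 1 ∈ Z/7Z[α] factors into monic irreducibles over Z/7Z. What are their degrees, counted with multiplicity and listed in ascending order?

Write f(α) = α⁶ - 3α⁵ - α⁴ - 2α² - α + 1.
Complete factorization: f(α) = (α⁶ - 3α⁵ - α⁴ - 2α² - α + 1).
Factor degrees with multiplicity: 6 = 6.

6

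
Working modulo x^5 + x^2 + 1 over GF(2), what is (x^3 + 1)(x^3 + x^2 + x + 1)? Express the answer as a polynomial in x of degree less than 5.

Multiply in GF(2)[x]: (x^3 + 1)·(x^3 + x^2 + x + 1) = x^6 + x^5 + x^4 + x^2 + x + 1.
Reduce using x^5 ≡ x^2 + 1 (mod x^5 + x^2 + 1).
Reduced: x^4 + x^3.

x^4 + x^3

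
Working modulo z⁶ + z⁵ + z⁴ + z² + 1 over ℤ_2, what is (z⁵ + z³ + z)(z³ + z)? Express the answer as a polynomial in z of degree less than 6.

z^5 + z^4 + z^3 + z

Multiply in ℤ_2[z]: (z⁵ + z³ + z)·(z³ + z) = z⁸ + z².
Reduce using z⁶ ≡ z⁵ + z⁴ + z² + 1 (mod z⁶ + z⁵ + z⁴ + z² + 1).
Reduced: z⁵ + z⁴ + z³ + z.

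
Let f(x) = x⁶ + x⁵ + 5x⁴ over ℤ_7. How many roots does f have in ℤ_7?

3

Evaluate at each of the 7 elements of ℤ_7:
f(0) = 0 → root; f(1) = 0 → root; f(2) = 1; f(3) = 5; f(4) = 2; f(5) = 0 → root; f(6) = 5.
Roots: {0, 1, 5}.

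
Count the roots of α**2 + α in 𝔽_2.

Write f(α) = α**2 + α.
Evaluate at each of the 2 elements of 𝔽_2:
f(0) = 0 → root; f(1) = 0 → root.
Roots: {0, 1}.

2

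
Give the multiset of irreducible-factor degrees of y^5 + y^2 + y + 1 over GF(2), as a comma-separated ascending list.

1, 1, 3

Write g(y) = y^5 + y^2 + y + 1.
Roots in GF(2): g(0) = 1; g(1) = 0 → root.
Linear factors from roots: (y + 1).
Complete factorization: g(y) = (y + 1)^2·(y^3 + y + 1).
Factor degrees with multiplicity: 1 + 1 + 3 = 5.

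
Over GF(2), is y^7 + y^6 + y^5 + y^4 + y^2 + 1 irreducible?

Write f(y) = y^7 + y^6 + y^5 + y^4 + y^2 + 1.
Check for roots in GF(2): f(0) = 1; f(1) = 0 → root.
f(1) = 0, so (y − 1) divides f(y); f is reducible.

No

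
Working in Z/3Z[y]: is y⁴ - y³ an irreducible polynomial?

Write m(y) = y⁴ - y³.
Check for roots in Z/3Z: m(0) = 0 → root; m(1) = 0 → root; m(2) = 2.
m(0) = 0, so (y) divides m(y); m is reducible.

No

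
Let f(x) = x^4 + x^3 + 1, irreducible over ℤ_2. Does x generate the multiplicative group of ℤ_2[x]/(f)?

Yes

|GF(2^4)^×| = 2^4 − 1 = 15. Prime factorization: 15 = 3·5.
f is primitive ⇔ x has order 15 in GF(2)[x]/(f), i.e. x^(15/q) ≠ 1 for each prime q | 15.
x^(5) mod f = x^3 + x + 1.
x^(3) mod f = x^3.
None equal 1, so x has full order 15; f is primitive.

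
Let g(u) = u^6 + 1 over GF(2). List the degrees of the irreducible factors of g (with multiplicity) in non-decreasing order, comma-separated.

Roots in GF(2): g(0) = 1; g(1) = 0 → root.
Linear factors from roots: (u + 1).
Complete factorization: g(u) = (u + 1)^2·(u^2 + u + 1)^2.
Factor degrees with multiplicity: 1 + 1 + 2 + 2 = 6.

1, 1, 2, 2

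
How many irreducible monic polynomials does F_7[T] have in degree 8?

Gauss's count: N_{7}(8) = (1/8) Σ_{d|8} μ(8/d)·7^d.
Divisors of 8: 1, 2, 4, 8; μ(8/d) for each: 0, 0, -1, 1.
Σ = − 7^4 + 7^8 = 5762400.
N = 5762400/8 = 720300.

720300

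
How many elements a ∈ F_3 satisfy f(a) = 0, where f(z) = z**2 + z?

Evaluate at each of the 3 elements of F_3:
f(0) = 0 → root; f(1) = 2; f(2) = 0 → root.
Roots: {0, 2}.

2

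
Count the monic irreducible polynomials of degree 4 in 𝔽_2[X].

3

Gauss's count: N_{2}(4) = (1/4) Σ_{d|4} μ(4/d)·2^d.
Divisors of 4: 1, 2, 4; μ(4/d) for each: 0, -1, 1.
Σ = − 2^2 + 2^4 = 12.
N = 12/4 = 3.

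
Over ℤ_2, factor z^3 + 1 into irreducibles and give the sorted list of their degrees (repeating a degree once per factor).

Write g(z) = z^3 + 1.
Roots in ℤ_2: g(0) = 1; g(1) = 0 → root.
Linear factors from roots: (z + 1).
Complete factorization: g(z) = (z + 1)·(z^2 + z + 1).
Factor degrees with multiplicity: 1 + 2 = 3.

1, 2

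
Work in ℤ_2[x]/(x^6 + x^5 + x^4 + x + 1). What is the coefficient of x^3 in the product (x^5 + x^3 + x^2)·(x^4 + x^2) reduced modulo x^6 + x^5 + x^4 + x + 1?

0

Multiply in ℤ_2[x]: (x^5 + x^3 + x^2)·(x^4 + x^2) = x^9 + x^6 + x^5 + x^4.
Reduce using x^6 ≡ x^5 + x^4 + x + 1 (mod x^6 + x^5 + x^4 + x + 1).
Reduced: x^5 + x^2.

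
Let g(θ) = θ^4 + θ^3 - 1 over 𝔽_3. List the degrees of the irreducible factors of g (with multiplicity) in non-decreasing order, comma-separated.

Roots in 𝔽_3: g(0) = 2; g(1) = 1; g(2) = 2.
Complete factorization: g(θ) = (θ^4 + θ^3 - 1).
Factor degrees with multiplicity: 4 = 4.

4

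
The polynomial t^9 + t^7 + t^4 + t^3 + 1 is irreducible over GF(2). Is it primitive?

Write f(t) = t^9 + t^7 + t^4 + t^3 + 1.
|GF(2^9)^×| = 2^9 − 1 = 511. Prime factorization: 511 = 7·73.
f is primitive ⇔ t has order 511 in GF(2)[t]/(f), i.e. t^(511/q) ≠ 1 for each prime q | 511.
t^(73) mod f = 1
t^(7) mod f = t^7.
Since t^(73) = 1, the order of t divides 73 < 511; not primitive.

No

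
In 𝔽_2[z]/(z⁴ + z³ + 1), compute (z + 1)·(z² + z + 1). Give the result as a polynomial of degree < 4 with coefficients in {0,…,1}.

Multiply in 𝔽_2[z]: (z + 1)·(z² + z + 1) = z³ + 1.
Reduced: z³ + 1.

z^3 + 1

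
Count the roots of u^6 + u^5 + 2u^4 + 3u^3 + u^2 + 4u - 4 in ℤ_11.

Write P(u) = u^6 + u^5 + 2u^4 + 3u^3 + u^2 + 4u - 4.
Evaluate at each of the 11 elements of ℤ_11:
P(0) = 7; P(1) = 8; P(2) = 6; P(3) = 0 → root; P(4) = 0 → root; P(5) = 0 → root; P(6) = 0 → root; P(7) = 0 → root; P(8) = 10; P(9) = 10; P(10) = 3.
Roots: {3, 4, 5, 6, 7}.

5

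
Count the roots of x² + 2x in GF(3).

2

Write h(x) = x² + 2x.
Evaluate at each of the 3 elements of GF(3):
h(0) = 0 → root; h(1) = 0 → root; h(2) = 2.
Roots: {0, 1}.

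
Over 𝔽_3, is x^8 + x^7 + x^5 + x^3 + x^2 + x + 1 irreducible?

Yes

Write m(x) = x^8 + x^7 + x^5 + x^3 + x^2 + x + 1.
Check for roots in 𝔽_3: m(0) = 1; m(1) = 1; m(2) = 2.
No roots, so no linear factors.
Monic irreducibles of degree 2 over GF(3): x^2 + 1, x^2 + x - 1, x^2 - x - 1.
None of them divide m (all give nonzero remainder).
Degree-3 irreducible divisors: test the 8 monic irreducibles of degree 3 over GF(3).
None of them divide m (all give nonzero remainder).
Degree-4 irreducible divisors: test the 18 monic irreducibles of degree 4 over GF(3).
None of them divide m (all give nonzero remainder).
No irreducible factor of degree ≤ 4 exists, so m is irreducible over GF(3).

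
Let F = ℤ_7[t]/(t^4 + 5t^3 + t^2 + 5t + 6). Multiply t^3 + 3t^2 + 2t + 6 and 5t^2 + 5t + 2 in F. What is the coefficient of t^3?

5

Multiply in ℤ_7[t]: (t^3 + 3t^2 + 2t + 6)·(5t^2 + 5t + 2) = 5t^5 + 6t^4 + 6t^3 + 4t^2 + 6t + 5.
Reduce using t^4 ≡ 2t^3 + 6t^2 + 2t + 1 (mod t^4 + 5t^3 + t^2 + 5t + 6).
Reduced: 5t^3 + 5t^2 + t.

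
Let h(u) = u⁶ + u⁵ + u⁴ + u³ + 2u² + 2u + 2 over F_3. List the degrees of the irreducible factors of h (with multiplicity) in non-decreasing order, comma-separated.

6

Roots in F_3: h(0) = 2; h(1) = 1; h(2) = 2.
Complete factorization: h(u) = (u⁶ + u⁵ + u⁴ + u³ + 2u² + 2u + 2).
Factor degrees with multiplicity: 6 = 6.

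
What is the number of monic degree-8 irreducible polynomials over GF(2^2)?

8160

By the necklace-counting formula, N_4(8) = (1/8) Σ_{d|8} μ(8/d)·4^d.
Divisors of 8: 1, 2, 4, 8; μ(8/d) for each: 0, 0, -1, 1.
Σ = − 4^4 + 4^8 = 65280.
N = 65280/8 = 8160.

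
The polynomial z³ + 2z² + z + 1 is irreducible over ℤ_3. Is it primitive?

Write f(z) = z³ + 2z² + z + 1.
|GF(3^3)^×| = 3^3 − 1 = 26. Prime factorization: 26 = 2·13.
f is primitive ⇔ z has order 26 in GF(3)[z]/(f), i.e. z^(26/q) ≠ 1 for each prime q | 26.
z^(13) mod f = 2.
z^(2) mod f = z².
None equal 1, so z has full order 26; f is primitive.

Yes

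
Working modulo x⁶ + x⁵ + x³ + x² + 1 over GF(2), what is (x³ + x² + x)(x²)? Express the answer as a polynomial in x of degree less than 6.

x^5 + x^4 + x^3

Multiply in GF(2)[x]: (x³ + x² + x)·(x²) = x⁵ + x⁴ + x³.
Reduced: x⁵ + x⁴ + x³.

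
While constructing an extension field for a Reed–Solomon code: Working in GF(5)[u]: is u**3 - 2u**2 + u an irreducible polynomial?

Write m(u) = u**3 - 2u**2 + u.
Check for roots in GF(5): m(0) = 0 → root; m(1) = 0 → root; m(2) = 2; m(3) = 2; m(4) = 1.
m(0) = 0, so (u) divides m(u); m is reducible.

No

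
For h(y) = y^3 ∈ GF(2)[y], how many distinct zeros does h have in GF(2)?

Evaluate at each of the 2 elements of GF(2):
h(0) = 0 → root; h(1) = 1.
Roots: {0}.

1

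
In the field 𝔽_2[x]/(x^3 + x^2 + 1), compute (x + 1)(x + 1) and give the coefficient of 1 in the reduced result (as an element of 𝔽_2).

Multiply in 𝔽_2[x]: (x + 1)·(x + 1) = x^2 + 1.
Reduced: x^2 + 1.

1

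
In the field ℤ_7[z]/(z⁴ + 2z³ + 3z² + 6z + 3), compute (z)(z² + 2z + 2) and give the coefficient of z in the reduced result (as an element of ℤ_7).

2

Multiply in ℤ_7[z]: (z)·(z² + 2z + 2) = z³ + 2z² + 2z.
Reduced: z³ + 2z² + 2z.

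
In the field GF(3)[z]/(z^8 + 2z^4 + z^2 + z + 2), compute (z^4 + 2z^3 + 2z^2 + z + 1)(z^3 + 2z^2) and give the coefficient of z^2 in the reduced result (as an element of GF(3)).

2

Multiply in GF(3)[z]: (z^4 + 2z^3 + 2z^2 + z + 1)·(z^3 + 2z^2) = z^7 + z^6 + 2z^4 + 2z^2.
Reduced: z^7 + z^6 + 2z^4 + 2z^2.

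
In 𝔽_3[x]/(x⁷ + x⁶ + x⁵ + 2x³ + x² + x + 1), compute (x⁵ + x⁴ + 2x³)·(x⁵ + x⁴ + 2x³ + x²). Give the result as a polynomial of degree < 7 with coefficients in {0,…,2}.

Multiply in 𝔽_3[x]: (x⁵ + x⁴ + 2x³)·(x⁵ + x⁴ + 2x³ + x²) = x¹⁰ + 2x⁹ + 2x⁸ + 2x⁷ + 2x⁶ + 2x⁵.
Reduce using x⁷ ≡ 2x⁶ + 2x⁵ + x³ + 2x² + 2x + 2 (mod x⁷ + x⁶ + x⁵ + 2x³ + x² + x + 1).
Reduced: 2x⁶ + x⁵ + x⁴ + 2x³ + x² + 2x + 2.

2x^6 + x^5 + x^4 + 2x^3 + x^2 + 2x + 2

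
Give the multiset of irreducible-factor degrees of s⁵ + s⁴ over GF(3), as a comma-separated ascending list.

Write g(s) = s⁵ + s⁴.
Roots in GF(3): g(0) = 0 → root; g(1) = 2; g(2) = 0 → root.
Linear factors from roots: (s), (s + 1).
Complete factorization: g(s) = (s + 1)·(s)^4.
Factor degrees with multiplicity: 1 + 1 + 1 + 1 + 1 = 5.

1, 1, 1, 1, 1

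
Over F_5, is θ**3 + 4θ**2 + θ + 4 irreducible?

No

Write P(θ) = θ**3 + 4θ**2 + θ + 4.
Check for roots in F_5: P(0) = 4; P(1) = 0 → root; P(2) = 0 → root; P(3) = 0 → root; P(4) = 1.
P(1) = 0, so (θ − 1) divides P(θ); P is reducible.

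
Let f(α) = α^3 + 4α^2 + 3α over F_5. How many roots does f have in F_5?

Evaluate at each of the 5 elements of F_5:
f(0) = 0 → root; f(1) = 3; f(2) = 0 → root; f(3) = 2; f(4) = 0 → root.
Roots: {0, 2, 4}.

3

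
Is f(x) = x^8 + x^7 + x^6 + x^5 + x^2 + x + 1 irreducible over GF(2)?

Yes

Check for roots in GF(2): f(0) = 1; f(1) = 1.
No roots, so no linear factors.
Monic irreducibles of degree 2 over GF(2): x^2 + x + 1.
None of them divide f (all give nonzero remainder).
Monic irreducibles of degree 3 over GF(2): x^3 + x + 1, x^3 + x^2 + 1.
None of them divide f (all give nonzero remainder).
Monic irreducibles of degree 4 over GF(2): x^4 + x + 1, x^4 + x^3 + 1, x^4 + x^3 + x^2 + x + 1.
None of them divide f (all give nonzero remainder).
No irreducible factor of degree ≤ 4 exists, so f is irreducible over GF(2).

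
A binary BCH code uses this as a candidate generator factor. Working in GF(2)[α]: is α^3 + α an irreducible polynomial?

Write g(α) = α^3 + α.
Check for roots in GF(2): g(0) = 0 → root; g(1) = 0 → root.
g(0) = 0, so (α) divides g(α); g is reducible.

No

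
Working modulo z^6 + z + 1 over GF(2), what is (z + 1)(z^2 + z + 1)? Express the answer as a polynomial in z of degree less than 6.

z^3 + 1

Multiply in GF(2)[z]: (z + 1)·(z^2 + z + 1) = z^3 + 1.
Reduced: z^3 + 1.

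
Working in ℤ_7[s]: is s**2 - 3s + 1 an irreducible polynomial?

Write P(s) = s**2 - 3s + 1.
Check for roots in ℤ_7: P(0) = 1; P(1) = 6; P(2) = 6; P(3) = 1; P(4) = 5; P(5) = 4; P(6) = 5.
No roots. A degree-2 polynomial over a field with no linear factor is irreducible.

Yes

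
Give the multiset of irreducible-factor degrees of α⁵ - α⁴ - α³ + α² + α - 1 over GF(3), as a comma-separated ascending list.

Write g(α) = α⁵ - α⁴ - α³ + α² + α - 1.
Roots in GF(3): g(0) = 2; g(1) = 0 → root; g(2) = 1.
Linear factors from roots: (α - 1).
Complete factorization: g(α) = (α - 1)·(α² + 1)^2.
Factor degrees with multiplicity: 1 + 2 + 2 = 5.

1, 2, 2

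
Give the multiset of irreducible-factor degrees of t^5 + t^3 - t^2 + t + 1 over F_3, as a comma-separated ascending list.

1, 1, 3

Write g(t) = t^5 + t^3 - t^2 + t + 1.
Roots in F_3: g(0) = 1; g(1) = 0 → root; g(2) = 0 → root.
Linear factors from roots: (t - 1), (t + 1).
Complete factorization: g(t) = (t + 1)·(t - 1)·(t^3 - t - 1).
Factor degrees with multiplicity: 1 + 1 + 3 = 5.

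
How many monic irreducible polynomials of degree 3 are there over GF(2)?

The number of monic irreducibles of degree 3 over GF(2) is (1/3)·Σ_{d∣3} μ(3/d) 2^d.
Divisors of 3: 1, 3; μ(3/d) for each: -1, 1.
Σ = − 2^1 + 2^3 = 6.
N = 6/3 = 2.

2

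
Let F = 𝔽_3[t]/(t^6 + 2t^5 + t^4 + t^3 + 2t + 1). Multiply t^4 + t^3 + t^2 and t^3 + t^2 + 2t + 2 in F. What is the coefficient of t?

Multiply in 𝔽_3[t]: (t^4 + t^3 + t^2)·(t^3 + t^2 + 2t + 2) = t^7 + 2t^6 + t^5 + 2t^4 + t^3 + 2t^2.
Reduce using t^6 ≡ t^5 + 2t^4 + 2t^3 + t + 2 (mod t^6 + 2t^5 + t^4 + t^3 + 2t + 1).
Reduced: t^4 + t^3 + 2t.

2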